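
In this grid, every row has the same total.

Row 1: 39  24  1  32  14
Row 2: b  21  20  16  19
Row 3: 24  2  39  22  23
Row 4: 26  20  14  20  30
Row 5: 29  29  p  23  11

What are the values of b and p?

b = 34, p = 18

The complete rows each total 110.
Row 2 is missing 110 − 76 = 34 (since 21 + 20 + 16 + 19 = 76).
Row 5 is missing 110 − 92 = 18 (since 29 + 29 + 23 + 11 = 92).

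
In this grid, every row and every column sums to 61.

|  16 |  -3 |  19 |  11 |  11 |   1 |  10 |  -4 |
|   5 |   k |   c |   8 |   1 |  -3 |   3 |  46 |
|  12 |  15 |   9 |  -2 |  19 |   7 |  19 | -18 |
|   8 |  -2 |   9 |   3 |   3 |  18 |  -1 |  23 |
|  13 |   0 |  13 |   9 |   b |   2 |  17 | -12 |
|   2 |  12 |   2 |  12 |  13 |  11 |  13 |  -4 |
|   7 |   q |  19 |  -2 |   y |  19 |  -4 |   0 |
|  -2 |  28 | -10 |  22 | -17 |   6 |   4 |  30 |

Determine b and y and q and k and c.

Row 5: 13 + 0 + 13 + 9 + 2 + 17 − 12 = 42, so its missing entry is 61 − 42 = 19.
Column 3: 19 + 9 + 9 + 13 + 2 + 19 − 10 = 61, so its missing entry is 61 − 61 = 0.
Row 2: 5 + 0 + 8 + 1 − 3 + 3 + 46 = 60, so its missing entry is 61 − 60 = 1.
Column 2: -3 + 1 + 15 − 2 + 0 + 12 + 28 = 51, so its missing entry is 61 − 51 = 10.
Row 7: 7 + 10 + 19 − 2 + 19 − 4 + 0 = 49, so its missing entry is 61 − 49 = 12.

b = 19, y = 12, q = 10, k = 1, c = 0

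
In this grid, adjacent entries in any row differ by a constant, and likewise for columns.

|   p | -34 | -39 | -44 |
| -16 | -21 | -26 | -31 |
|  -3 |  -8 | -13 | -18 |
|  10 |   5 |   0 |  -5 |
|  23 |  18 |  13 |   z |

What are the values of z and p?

Along each row the entries change by -5 per step; down each column they change by 13.
Row 5: from 23 at column 1, stepping by -5 to column 4 gives 8.
Row 1: from -34 at column 2, stepping by -5 to column 1 gives -29.

z = 8, p = -29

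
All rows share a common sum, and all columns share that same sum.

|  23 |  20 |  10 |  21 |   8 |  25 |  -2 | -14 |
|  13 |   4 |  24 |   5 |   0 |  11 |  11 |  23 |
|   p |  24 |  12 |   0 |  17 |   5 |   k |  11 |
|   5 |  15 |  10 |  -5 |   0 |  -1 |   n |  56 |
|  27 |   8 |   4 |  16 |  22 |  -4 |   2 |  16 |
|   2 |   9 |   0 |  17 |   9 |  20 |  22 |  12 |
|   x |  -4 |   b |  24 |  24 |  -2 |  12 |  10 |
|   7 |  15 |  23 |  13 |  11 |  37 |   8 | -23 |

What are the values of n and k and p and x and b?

n = 11, k = 27, p = -5, x = 19, b = 8

Rows 1 and 2 both sum to 91, so that's the common total.
Column 3: 10 + 24 + 12 + 10 + 4 + 0 + 23 = 83, so its missing entry is 91 − 83 = 8.
Row 4: 5 + 15 + 10 − 5 + 0 − 1 + 56 = 80, so its missing entry is 91 − 80 = 11.
Column 7: -2 + 11 + 11 + 2 + 22 + 12 + 8 = 64, so its missing entry is 91 − 64 = 27.
Row 3: 24 + 12 + 0 + 17 + 5 + 27 + 11 = 96, so its missing entry is 91 − 96 = -5.
Row 7: -4 + 8 + 24 + 24 − 2 + 12 + 10 = 72, so its missing entry is 91 − 72 = 19.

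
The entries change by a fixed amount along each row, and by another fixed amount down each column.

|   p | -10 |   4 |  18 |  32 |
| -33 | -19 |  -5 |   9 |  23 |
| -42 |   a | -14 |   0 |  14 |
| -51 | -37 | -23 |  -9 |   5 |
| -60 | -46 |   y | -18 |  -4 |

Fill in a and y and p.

a = -28, y = -32, p = -24

Along each row the entries change by 14 per step; down each column they change by -9.
Row 3: from -42 at column 1, stepping by 14 to column 2 gives -28.
Row 5: from -60 at column 1, stepping by 14 to column 3 gives -32.
Row 1: from -10 at column 2, stepping by 14 to column 1 gives -24.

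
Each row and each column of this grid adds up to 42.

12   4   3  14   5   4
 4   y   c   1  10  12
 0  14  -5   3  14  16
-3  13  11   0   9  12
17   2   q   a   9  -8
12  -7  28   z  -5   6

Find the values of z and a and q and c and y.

z = 8, a = 16, q = 6, c = -1, y = 16

The known cells in column 2 total 26, leaving 42 − 26 = 16 for the blank.
The known cells in row 2 total 43, leaving 42 − 43 = -1 for the blank.
The known cells in column 3 total 36, leaving 42 − 36 = 6 for the blank.
The known cells in row 5 total 26, leaving 42 − 26 = 16 for the blank.
The known cells in row 6 total 34, leaving 42 − 34 = 8 for the blank.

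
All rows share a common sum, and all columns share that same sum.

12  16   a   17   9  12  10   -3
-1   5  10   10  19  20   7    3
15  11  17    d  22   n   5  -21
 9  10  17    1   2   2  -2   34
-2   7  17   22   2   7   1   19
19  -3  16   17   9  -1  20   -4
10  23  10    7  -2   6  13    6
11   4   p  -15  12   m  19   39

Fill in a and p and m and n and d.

a = 0, p = -14, m = 17, n = 10, d = 14

Rows 2 and 4 both sum to 73, so that's the common total.
Column 4 has 17 + 10 + 1 + 22 + 17 + 7 − 15 = 59; the blank must be 73 − 59 = 14.
Row 1 has 12 + 16 + 17 + 9 + 12 + 10 − 3 = 73; the blank must be 73 − 73 = 0.
Column 3 has 0 + 10 + 17 + 17 + 17 + 16 + 10 = 87; the blank must be 73 − 87 = -14.
Row 8 has 11 + 4 − 14 − 15 + 12 + 19 + 39 = 56; the blank must be 73 − 56 = 17.
Row 3 has 15 + 11 + 17 + 14 + 22 + 5 − 21 = 63; the blank must be 73 − 63 = 10.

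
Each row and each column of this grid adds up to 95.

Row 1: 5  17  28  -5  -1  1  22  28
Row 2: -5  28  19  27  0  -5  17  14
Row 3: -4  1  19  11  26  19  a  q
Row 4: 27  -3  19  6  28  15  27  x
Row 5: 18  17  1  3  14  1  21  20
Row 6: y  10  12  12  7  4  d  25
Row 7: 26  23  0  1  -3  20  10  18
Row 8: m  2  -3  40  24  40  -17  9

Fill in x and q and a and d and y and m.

Row 4 has 27 − 3 + 19 + 6 + 28 + 15 + 27 = 119; the blank must be 95 − 119 = -24.
Column 8 has 28 + 14 − 24 + 20 + 25 + 18 + 9 = 90; the blank must be 95 − 90 = 5.
Row 8 has 2 − 3 + 40 + 24 + 40 − 17 + 9 = 95; the blank must be 95 − 95 = 0.
Column 1 has 5 − 5 − 4 + 27 + 18 + 26 + 0 = 67; the blank must be 95 − 67 = 28.
Row 3 has -4 + 1 + 19 + 11 + 26 + 19 + 5 = 77; the blank must be 95 − 77 = 18.
Row 6 has 28 + 10 + 12 + 12 + 7 + 4 + 25 = 98; the blank must be 95 − 98 = -3.

x = -24, q = 5, a = 18, d = -3, y = 28, m = 0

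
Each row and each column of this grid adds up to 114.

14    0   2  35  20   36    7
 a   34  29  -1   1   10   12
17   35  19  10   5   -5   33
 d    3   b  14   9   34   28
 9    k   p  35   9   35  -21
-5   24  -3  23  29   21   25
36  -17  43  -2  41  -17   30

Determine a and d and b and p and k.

a = 29, d = 14, b = 12, p = 12, k = 35

Row 2 has 34 + 29 − 1 + 1 + 10 + 12 = 85; the blank must be 114 − 85 = 29.
Column 1 has 14 + 29 + 17 + 9 − 5 + 36 = 100; the blank must be 114 − 100 = 14.
Row 4 has 14 + 3 + 14 + 9 + 34 + 28 = 102; the blank must be 114 − 102 = 12.
Column 3 has 2 + 29 + 19 + 12 − 3 + 43 = 102; the blank must be 114 − 102 = 12.
Row 5 has 9 + 12 + 35 + 9 + 35 − 21 = 79; the blank must be 114 − 79 = 35.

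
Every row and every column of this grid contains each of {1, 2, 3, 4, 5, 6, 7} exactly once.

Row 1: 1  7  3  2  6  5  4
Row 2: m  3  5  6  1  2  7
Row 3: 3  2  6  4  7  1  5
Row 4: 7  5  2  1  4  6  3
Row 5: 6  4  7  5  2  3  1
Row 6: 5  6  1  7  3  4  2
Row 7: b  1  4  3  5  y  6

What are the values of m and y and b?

m = 4, y = 7, b = 2

For row 2, column 1: row 2 already has {1, 2, 3, 5, 6, 7}; that leaves 4.
For row 7, column 6: column 6 already has {1, 2, 3, 4, 5, 6}; that leaves 7.
For row 7, column 1: row 7 already has {1, 3, 4, 5, 6, 7}; that leaves 2.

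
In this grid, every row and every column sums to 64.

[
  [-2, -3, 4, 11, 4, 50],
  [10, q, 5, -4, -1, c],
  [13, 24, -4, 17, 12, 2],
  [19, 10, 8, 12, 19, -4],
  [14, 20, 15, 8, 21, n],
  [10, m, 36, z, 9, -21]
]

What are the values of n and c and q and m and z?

The known cells in row 5 total 78, leaving 64 − 78 = -14 for the blank.
The known cells in column 6 total 13, leaving 64 − 13 = 51 for the blank.
The known cells in row 2 total 61, leaving 64 − 61 = 3 for the blank.
The known cells in column 2 total 54, leaving 64 − 54 = 10 for the blank.
The known cells in row 6 total 44, leaving 64 − 44 = 20 for the blank.

n = -14, c = 51, q = 3, m = 10, z = 20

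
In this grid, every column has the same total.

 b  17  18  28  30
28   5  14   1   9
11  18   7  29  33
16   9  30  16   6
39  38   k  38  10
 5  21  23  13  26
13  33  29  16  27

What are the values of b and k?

Column 2 sums to 141 and so does column 5; that's the common total.
In column 1 the known cells total 112, leaving 141 − 112 = 29.
In column 3 the known cells total 121, leaving 141 − 121 = 20.

b = 29, k = 20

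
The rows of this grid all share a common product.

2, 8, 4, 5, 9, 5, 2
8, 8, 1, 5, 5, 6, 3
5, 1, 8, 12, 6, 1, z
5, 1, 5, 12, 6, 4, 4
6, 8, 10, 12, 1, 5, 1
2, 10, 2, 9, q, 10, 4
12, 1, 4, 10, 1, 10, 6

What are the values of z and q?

z = 10, q = 2

Rows 2 and 4 each multiply to 28800, so every row has product 28800.
Row 3: 5×1×8×12×6×1 = 2880, so the missing entry is 28800 ÷ 2880 = 10.
Row 6: 2×10×2×9×10×4 = 14400, so the missing entry is 28800 ÷ 14400 = 2.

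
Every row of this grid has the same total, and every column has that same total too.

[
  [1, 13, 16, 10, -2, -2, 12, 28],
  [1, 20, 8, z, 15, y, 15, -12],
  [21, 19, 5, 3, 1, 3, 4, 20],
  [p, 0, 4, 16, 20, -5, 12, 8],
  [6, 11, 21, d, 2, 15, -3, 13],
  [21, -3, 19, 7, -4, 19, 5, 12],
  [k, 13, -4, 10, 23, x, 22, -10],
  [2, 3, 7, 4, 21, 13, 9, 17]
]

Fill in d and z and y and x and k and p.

d = 11, z = 15, y = 14, x = 19, k = 3, p = 21

Rows 1 and 3 both sum to 76, so that's the common total.
The known cells in row 5 total 65, leaving 76 − 65 = 11 for the blank.
The known cells in row 4 total 55, leaving 76 − 55 = 21 for the blank.
The known cells in column 1 total 73, leaving 76 − 73 = 3 for the blank.
The known cells in row 7 total 57, leaving 76 − 57 = 19 for the blank.
The known cells in column 6 total 62, leaving 76 − 62 = 14 for the blank.
The known cells in row 2 total 61, leaving 76 − 61 = 15 for the blank.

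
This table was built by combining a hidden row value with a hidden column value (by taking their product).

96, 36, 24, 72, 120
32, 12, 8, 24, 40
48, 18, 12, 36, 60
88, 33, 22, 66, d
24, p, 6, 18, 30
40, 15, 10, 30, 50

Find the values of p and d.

p = 9, d = 110

Each row is a constant multiple of every other row — this is a multiplication table with the headers hidden.
Row 5 is 24/96 = 1/4 times row 1, so its entry in column 2 is 36 × 1/4 = 9.
Row 4 is 88/96 = 11/12 times row 1, so its entry in column 5 is 120 × 11/12 = 110.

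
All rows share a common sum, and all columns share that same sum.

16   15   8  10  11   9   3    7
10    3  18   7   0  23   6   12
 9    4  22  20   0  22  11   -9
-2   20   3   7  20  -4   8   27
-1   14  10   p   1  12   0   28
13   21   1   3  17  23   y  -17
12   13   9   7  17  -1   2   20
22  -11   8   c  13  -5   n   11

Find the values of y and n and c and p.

y = 18, n = 31, c = 10, p = 15

Rows 1 and 2 both sum to 79, so that's the common total.
Row 5 has -1 + 14 + 10 + 1 + 12 + 0 + 28 = 64; the blank must be 79 − 64 = 15.
Row 6 has 13 + 21 + 1 + 3 + 17 + 23 − 17 = 61; the blank must be 79 − 61 = 18.
Column 7 has 3 + 6 + 11 + 8 + 0 + 18 + 2 = 48; the blank must be 79 − 48 = 31.
Row 8 has 22 − 11 + 8 + 13 − 5 + 31 + 11 = 69; the blank must be 79 − 69 = 10.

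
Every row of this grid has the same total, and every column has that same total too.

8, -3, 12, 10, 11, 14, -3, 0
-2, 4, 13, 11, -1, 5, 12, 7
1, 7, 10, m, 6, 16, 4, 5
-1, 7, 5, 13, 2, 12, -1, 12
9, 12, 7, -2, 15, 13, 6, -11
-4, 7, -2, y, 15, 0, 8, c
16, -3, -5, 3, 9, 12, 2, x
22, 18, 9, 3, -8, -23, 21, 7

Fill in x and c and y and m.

x = 15, c = 14, y = 11, m = 0

Rows 1 and 2 both sum to 49, so that's the common total.
The known cells in row 7 total 34, leaving 49 − 34 = 15 for the blank.
The known cells in row 3 total 49, leaving 49 − 49 = 0 for the blank.
The known cells in column 4 total 38, leaving 49 − 38 = 11 for the blank.
The known cells in row 6 total 35, leaving 49 − 35 = 14 for the blank.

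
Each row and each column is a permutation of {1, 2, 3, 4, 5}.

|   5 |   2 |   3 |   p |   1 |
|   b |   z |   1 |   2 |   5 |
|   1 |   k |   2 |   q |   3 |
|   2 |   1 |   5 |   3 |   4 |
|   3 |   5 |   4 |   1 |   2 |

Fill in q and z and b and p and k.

q = 5, z = 3, b = 4, p = 4, k = 4

For row 1, column 4: row 1 already has {1, 2, 3, 5}; that leaves 4.
For row 3, column 4: column 4 already has {1, 2, 3, 4}; that leaves 5.
For row 3, column 2: row 3 already has {1, 2, 3, 5}; that leaves 4.
At (row 2, col 2): column 2 already has {1, 2, 4, 5}, so the value is 3.
Cell (2,1): row 2 already has {1, 2, 3, 5} → 4.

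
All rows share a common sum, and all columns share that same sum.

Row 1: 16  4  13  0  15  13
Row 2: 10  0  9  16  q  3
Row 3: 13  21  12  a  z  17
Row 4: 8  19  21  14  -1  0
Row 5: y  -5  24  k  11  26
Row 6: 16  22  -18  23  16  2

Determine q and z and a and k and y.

Rows 1 and 4 both sum to 61, so that's the common total.
The known cells in column 1 total 63, leaving 61 − 63 = -2 for the blank.
The known cells in row 5 total 54, leaving 61 − 54 = 7 for the blank.
The known cells in row 2 total 38, leaving 61 − 38 = 23 for the blank.
The known cells in column 5 total 64, leaving 61 − 64 = -3 for the blank.
The known cells in row 3 total 60, leaving 61 − 60 = 1 for the blank.

q = 23, z = -3, a = 1, k = 7, y = -2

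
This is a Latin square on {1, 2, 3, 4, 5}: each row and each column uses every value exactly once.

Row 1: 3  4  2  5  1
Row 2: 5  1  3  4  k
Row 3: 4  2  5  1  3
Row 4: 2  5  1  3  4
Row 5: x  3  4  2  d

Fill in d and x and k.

d = 5, x = 1, k = 2

Cell (5,1): column 1 already has {2, 3, 4, 5} → 1.
For row 5, column 5: row 5 already has {1, 2, 3, 4}; that leaves 5.
Cell (2,5): row 2 already has {1, 3, 4, 5} → 2.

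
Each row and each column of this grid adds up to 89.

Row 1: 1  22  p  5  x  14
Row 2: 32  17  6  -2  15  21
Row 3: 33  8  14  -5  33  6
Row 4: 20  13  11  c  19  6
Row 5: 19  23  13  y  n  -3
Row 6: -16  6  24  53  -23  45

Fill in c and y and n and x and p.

c = 20, y = 18, n = 19, x = 26, p = 21

The known cells in column 3 total 68, leaving 89 − 68 = 21 for the blank.
The known cells in row 1 total 63, leaving 89 − 63 = 26 for the blank.
The known cells in column 5 total 70, leaving 89 − 70 = 19 for the blank.
The known cells in row 5 total 71, leaving 89 − 71 = 18 for the blank.
The known cells in row 4 total 69, leaving 89 − 69 = 20 for the blank.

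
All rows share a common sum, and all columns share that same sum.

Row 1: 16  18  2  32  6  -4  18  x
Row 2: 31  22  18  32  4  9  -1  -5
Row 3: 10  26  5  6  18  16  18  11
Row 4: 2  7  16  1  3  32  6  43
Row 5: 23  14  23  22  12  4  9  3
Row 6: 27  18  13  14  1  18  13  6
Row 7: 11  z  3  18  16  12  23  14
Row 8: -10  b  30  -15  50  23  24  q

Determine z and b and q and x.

z = 13, b = -8, q = 16, x = 22

Rows 2 and 3 both sum to 110, so that's the common total.
Row 1 has 16 + 18 + 2 + 32 + 6 − 4 + 18 = 88; the blank must be 110 − 88 = 22.
Row 7 has 11 + 3 + 18 + 16 + 12 + 23 + 14 = 97; the blank must be 110 − 97 = 13.
Column 2 has 18 + 22 + 26 + 7 + 14 + 18 + 13 = 118; the blank must be 110 − 118 = -8.
Row 8 has -10 − 8 + 30 − 15 + 50 + 23 + 24 = 94; the blank must be 110 − 94 = 16.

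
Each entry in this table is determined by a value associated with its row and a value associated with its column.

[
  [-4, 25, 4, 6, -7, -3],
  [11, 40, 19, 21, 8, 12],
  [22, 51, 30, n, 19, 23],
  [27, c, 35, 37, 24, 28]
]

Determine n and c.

n = 32, c = 56

The difference between any two rows is the same in every column — this is an addition table with the headers hidden.
Row 3 minus row 1 is 19 − (-7) = 26, so its entry in column 4 is 6 + 26 = 32.
Row 4 minus row 1 is 24 − (-7) = 31, so its entry in column 2 is 25 + 31 = 56.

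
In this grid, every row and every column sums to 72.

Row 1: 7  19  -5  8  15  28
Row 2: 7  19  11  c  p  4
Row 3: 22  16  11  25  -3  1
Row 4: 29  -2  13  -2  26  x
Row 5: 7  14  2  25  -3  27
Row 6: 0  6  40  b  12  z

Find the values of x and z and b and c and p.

x = 8, z = 4, b = 10, c = 6, p = 25

Column 5: 15 − 3 + 26 − 3 + 12 = 47, so its missing entry is 72 − 47 = 25.
Row 2: 7 + 19 + 11 + 25 + 4 = 66, so its missing entry is 72 − 66 = 6.
Column 4: 8 + 6 + 25 − 2 + 25 = 62, so its missing entry is 72 − 62 = 10.
Row 6: 0 + 6 + 40 + 10 + 12 = 68, so its missing entry is 72 − 68 = 4.
Row 4: 29 − 2 + 13 − 2 + 26 = 64, so its missing entry is 72 − 64 = 8.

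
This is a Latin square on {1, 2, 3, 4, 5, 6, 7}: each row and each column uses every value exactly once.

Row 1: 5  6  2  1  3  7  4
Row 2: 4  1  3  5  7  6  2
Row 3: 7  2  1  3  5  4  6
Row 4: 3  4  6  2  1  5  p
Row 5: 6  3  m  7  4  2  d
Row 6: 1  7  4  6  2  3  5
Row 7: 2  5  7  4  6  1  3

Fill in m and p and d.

m = 5, p = 7, d = 1

At (row 5, col 3): column 3 already has {1, 2, 3, 4, 6, 7}, so the value is 5.
At (row 5, col 7): row 5 already has {2, 3, 4, 5, 6, 7}, so the value is 1.
At (row 4, col 7): row 4 already has {1, 2, 3, 4, 5, 6}, so the value is 7.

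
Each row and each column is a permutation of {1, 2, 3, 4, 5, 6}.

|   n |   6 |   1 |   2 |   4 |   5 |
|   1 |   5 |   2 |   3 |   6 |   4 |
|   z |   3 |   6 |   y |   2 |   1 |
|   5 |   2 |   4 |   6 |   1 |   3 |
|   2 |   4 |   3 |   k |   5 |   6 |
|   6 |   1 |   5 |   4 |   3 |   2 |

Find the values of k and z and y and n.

k = 1, z = 4, y = 5, n = 3

Cell (5,4): row 5 already has {2, 3, 4, 5, 6} → 1.
For row 3, column 4: column 4 already has {1, 2, 3, 4, 6}; that leaves 5.
At (row 3, col 1): row 3 already has {1, 2, 3, 5, 6}, so the value is 4.
Cell (1,1): row 1 already has {1, 2, 4, 5, 6} → 3.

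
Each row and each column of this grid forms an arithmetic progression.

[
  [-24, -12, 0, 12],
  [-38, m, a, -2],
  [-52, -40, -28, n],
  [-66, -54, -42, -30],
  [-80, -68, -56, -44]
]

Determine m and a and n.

Along each row the entries change by 12 per step; down each column they change by -14.
Row 2: from -38 at column 1, stepping by 12 to column 2 gives -26.
Row 2: from -38 at column 1, stepping by 12 to column 3 gives -14.
Row 3: from -52 at column 1, stepping by 12 to column 4 gives -16.

m = -26, a = -14, n = -16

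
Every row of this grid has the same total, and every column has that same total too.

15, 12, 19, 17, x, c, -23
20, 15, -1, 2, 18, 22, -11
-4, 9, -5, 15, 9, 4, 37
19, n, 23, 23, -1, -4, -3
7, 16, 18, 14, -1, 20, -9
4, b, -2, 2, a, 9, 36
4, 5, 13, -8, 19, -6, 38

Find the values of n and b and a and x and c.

Rows 2 and 3 both sum to 65, so that's the common total.
The known cells in row 4 total 57, leaving 65 − 57 = 8 for the blank.
The known cells in column 2 total 65, leaving 65 − 65 = 0 for the blank.
The known cells in row 6 total 49, leaving 65 − 49 = 16 for the blank.
The known cells in column 5 total 60, leaving 65 − 60 = 5 for the blank.
The known cells in row 1 total 45, leaving 65 − 45 = 20 for the blank.

n = 8, b = 0, a = 16, x = 5, c = 20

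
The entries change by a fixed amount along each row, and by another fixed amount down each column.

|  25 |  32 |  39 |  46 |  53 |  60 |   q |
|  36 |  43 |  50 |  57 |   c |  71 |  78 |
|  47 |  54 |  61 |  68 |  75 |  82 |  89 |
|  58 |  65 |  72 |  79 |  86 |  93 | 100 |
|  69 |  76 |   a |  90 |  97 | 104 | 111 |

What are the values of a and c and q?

a = 83, c = 64, q = 67

Along each row the entries change by 7 per step; down each column they change by 11.
Row 5: from 69 at column 1, stepping by 7 to column 3 gives 83.
Row 2: from 36 at column 1, stepping by 7 to column 5 gives 64.
Row 1: from 25 at column 1, stepping by 7 to column 7 gives 67.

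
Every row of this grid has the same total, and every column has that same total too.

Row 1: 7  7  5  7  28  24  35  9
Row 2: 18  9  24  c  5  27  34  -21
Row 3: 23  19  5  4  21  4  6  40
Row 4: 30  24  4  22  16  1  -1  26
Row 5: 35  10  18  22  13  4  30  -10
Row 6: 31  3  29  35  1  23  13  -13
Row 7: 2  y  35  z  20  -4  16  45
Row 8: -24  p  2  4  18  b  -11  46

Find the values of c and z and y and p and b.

Rows 1 and 3 both sum to 122, so that's the common total.
Column 6: 24 + 27 + 4 + 1 + 4 + 23 − 4 = 79, so its missing entry is 122 − 79 = 43.
Row 8: -24 + 2 + 4 + 18 + 43 − 11 + 46 = 78, so its missing entry is 122 − 78 = 44.
Column 2: 7 + 9 + 19 + 24 + 10 + 3 + 44 = 116, so its missing entry is 122 − 116 = 6.
Row 7: 2 + 6 + 35 + 20 − 4 + 16 + 45 = 120, so its missing entry is 122 − 120 = 2.
Row 2: 18 + 9 + 24 + 5 + 27 + 34 − 21 = 96, so its missing entry is 122 − 96 = 26.

c = 26, z = 2, y = 6, p = 44, b = 43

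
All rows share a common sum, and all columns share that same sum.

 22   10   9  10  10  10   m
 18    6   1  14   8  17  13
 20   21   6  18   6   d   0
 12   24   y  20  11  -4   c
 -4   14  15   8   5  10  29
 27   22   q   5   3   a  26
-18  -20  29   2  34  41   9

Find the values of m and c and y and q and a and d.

Rows 2 and 5 both sum to 77, so that's the common total.
Row 1 has 22 + 10 + 9 + 10 + 10 + 10 = 71; the blank must be 77 − 71 = 6.
Column 7 has 6 + 13 + 0 + 29 + 26 + 9 = 83; the blank must be 77 − 83 = -6.
Row 4 has 12 + 24 + 20 + 11 − 4 − 6 = 57; the blank must be 77 − 57 = 20.
Row 3 has 20 + 21 + 6 + 18 + 6 + 0 = 71; the blank must be 77 − 71 = 6.
Column 6 has 10 + 17 + 6 − 4 + 10 + 41 = 80; the blank must be 77 − 80 = -3.
Row 6 has 27 + 22 + 5 + 3 − 3 + 26 = 80; the blank must be 77 − 80 = -3.

m = 6, c = -6, y = 20, q = -3, a = -3, d = 6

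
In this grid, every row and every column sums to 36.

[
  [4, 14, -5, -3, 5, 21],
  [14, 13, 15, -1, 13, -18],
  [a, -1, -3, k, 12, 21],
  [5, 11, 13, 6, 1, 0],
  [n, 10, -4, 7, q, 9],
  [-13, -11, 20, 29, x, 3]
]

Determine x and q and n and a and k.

Row 6: -13 − 11 + 20 + 29 + 3 = 28, so its missing entry is 36 − 28 = 8.
Column 5: 5 + 13 + 12 + 1 + 8 = 39, so its missing entry is 36 − 39 = -3.
Row 5: 10 − 4 + 7 − 3 + 9 = 19, so its missing entry is 36 − 19 = 17.
Column 1: 4 + 14 + 5 + 17 − 13 = 27, so its missing entry is 36 − 27 = 9.
Row 3: 9 − 1 − 3 + 12 + 21 = 38, so its missing entry is 36 − 38 = -2.

x = 8, q = -3, n = 17, a = 9, k = -2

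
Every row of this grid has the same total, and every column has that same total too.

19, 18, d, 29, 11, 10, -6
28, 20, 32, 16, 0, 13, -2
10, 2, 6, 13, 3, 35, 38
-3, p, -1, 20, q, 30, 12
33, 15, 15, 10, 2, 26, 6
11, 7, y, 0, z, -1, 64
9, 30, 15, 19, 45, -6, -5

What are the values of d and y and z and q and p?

d = 26, y = 14, z = 12, q = 34, p = 15

Rows 2 and 3 both sum to 107, so that's the common total.
Column 2 has 18 + 20 + 2 + 15 + 7 + 30 = 92; the blank must be 107 − 92 = 15.
Row 4 has -3 + 15 − 1 + 20 + 30 + 12 = 73; the blank must be 107 − 73 = 34.
Column 5 has 11 + 0 + 3 + 34 + 2 + 45 = 95; the blank must be 107 − 95 = 12.
Row 1 has 19 + 18 + 29 + 11 + 10 − 6 = 81; the blank must be 107 − 81 = 26.
Row 6 has 11 + 7 + 0 + 12 − 1 + 64 = 93; the blank must be 107 − 93 = 14.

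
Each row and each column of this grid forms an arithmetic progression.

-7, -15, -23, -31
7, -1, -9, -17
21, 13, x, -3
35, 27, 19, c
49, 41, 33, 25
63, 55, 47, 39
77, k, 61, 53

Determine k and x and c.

Along each row the entries change by -8 per step; down each column they change by 14.
Row 7: from 77 at column 1, stepping by -8 to column 2 gives 69.
Row 3: from 21 at column 1, stepping by -8 to column 3 gives 5.
Row 4: from 35 at column 1, stepping by -8 to column 4 gives 11.

k = 69, x = 5, c = 11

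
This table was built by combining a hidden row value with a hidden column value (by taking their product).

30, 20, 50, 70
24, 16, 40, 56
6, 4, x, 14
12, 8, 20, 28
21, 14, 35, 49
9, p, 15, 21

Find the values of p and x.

p = 6, x = 10

Each row is a constant multiple of every other row — this is a multiplication table with the headers hidden.
Row 6 is 21/70 = 3/10 times row 1, so its entry in column 2 is 20 × 3/10 = 6.
Row 3 is 14/70 = 1/5 times row 1, so its entry in column 3 is 50 × 1/5 = 10.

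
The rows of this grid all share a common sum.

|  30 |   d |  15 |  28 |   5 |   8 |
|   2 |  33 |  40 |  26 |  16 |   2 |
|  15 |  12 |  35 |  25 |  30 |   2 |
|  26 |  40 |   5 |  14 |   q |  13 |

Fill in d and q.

d = 33, q = 21

Rows 2 and 3 both add up to 119, so every row sums to 119.
Row 1: 30 + 15 + 28 + 5 + 8 = 86, so the missing entry is 119 − 86 = 33.
Row 4: 26 + 40 + 5 + 14 + 13 = 98, so the missing entry is 119 − 98 = 21.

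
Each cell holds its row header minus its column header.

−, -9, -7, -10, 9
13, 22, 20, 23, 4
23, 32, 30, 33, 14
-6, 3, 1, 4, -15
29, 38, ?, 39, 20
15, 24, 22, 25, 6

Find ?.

36

29 − (-7) = 36.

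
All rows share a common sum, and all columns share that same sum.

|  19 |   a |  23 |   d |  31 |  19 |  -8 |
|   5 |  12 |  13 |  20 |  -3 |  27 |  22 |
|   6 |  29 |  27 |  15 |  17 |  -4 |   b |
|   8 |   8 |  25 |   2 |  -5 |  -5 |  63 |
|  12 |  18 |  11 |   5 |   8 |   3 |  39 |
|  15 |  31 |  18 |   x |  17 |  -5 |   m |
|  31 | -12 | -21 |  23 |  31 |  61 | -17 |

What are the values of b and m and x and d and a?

b = 6, m = -9, x = 29, d = 2, a = 10

Rows 2 and 4 both sum to 96, so that's the common total.
Column 2 has 12 + 29 + 8 + 18 + 31 − 12 = 86; the blank must be 96 − 86 = 10.
Row 1 has 19 + 10 + 23 + 31 + 19 − 8 = 94; the blank must be 96 − 94 = 2.
Row 3 has 6 + 29 + 27 + 15 + 17 − 4 = 90; the blank must be 96 − 90 = 6.
Column 7 has -8 + 22 + 6 + 63 + 39 − 17 = 105; the blank must be 96 − 105 = -9.
Row 6 has 15 + 31 + 18 + 17 − 5 − 9 = 67; the blank must be 96 − 67 = 29.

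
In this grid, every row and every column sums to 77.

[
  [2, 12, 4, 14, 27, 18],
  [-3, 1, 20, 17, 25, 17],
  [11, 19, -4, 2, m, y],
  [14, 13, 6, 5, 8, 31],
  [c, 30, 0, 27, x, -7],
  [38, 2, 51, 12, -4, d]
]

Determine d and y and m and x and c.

d = -22, y = 40, m = 9, x = 12, c = 15

Row 6 has 38 + 2 + 51 + 12 − 4 = 99; the blank must be 77 − 99 = -22.
Column 1 has 2 − 3 + 11 + 14 + 38 = 62; the blank must be 77 − 62 = 15.
Row 5 has 15 + 30 + 0 + 27 − 7 = 65; the blank must be 77 − 65 = 12.
Column 5 has 27 + 25 + 8 + 12 − 4 = 68; the blank must be 77 − 68 = 9.
Row 3 has 11 + 19 − 4 + 2 + 9 = 37; the blank must be 77 − 37 = 40.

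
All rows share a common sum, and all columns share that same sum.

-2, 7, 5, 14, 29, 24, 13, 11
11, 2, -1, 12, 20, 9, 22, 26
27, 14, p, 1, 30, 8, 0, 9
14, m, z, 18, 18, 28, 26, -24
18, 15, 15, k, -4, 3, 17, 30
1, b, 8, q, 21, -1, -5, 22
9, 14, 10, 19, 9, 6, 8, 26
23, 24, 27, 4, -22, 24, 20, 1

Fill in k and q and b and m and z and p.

k = 7, q = 26, b = 29, m = -4, z = 25, p = 12

Rows 1 and 2 both sum to 101, so that's the common total.
Row 5: 18 + 15 + 15 − 4 + 3 + 17 + 30 = 94, so its missing entry is 101 − 94 = 7.
Row 3: 27 + 14 + 1 + 30 + 8 + 0 + 9 = 89, so its missing entry is 101 − 89 = 12.
Column 4: 14 + 12 + 1 + 18 + 7 + 19 + 4 = 75, so its missing entry is 101 − 75 = 26.
Row 6: 1 + 8 + 26 + 21 − 1 − 5 + 22 = 72, so its missing entry is 101 − 72 = 29.
Column 2: 7 + 2 + 14 + 15 + 29 + 14 + 24 = 105, so its missing entry is 101 − 105 = -4.
Row 4: 14 − 4 + 18 + 18 + 28 + 26 − 24 = 76, so its missing entry is 101 − 76 = 25.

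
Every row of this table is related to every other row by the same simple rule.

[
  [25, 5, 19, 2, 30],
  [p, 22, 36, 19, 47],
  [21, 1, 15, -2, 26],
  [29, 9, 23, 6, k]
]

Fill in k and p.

k = 34, p = 42

The difference between any two rows is the same in every column — this is an addition table with the headers hidden.
Row 4 minus row 1 is 23 − 19 = 4, so its entry in column 5 is 30 + 4 = 34.
Row 2 minus row 1 is 36 − 19 = 17, so its entry in column 1 is 25 + 17 = 42.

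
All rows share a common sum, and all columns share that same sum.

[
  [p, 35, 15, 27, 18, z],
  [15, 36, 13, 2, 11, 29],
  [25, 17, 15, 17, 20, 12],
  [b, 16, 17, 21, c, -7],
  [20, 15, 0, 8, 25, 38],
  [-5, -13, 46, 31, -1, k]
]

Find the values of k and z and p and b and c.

Rows 2 and 3 both sum to 106, so that's the common total.
The known cells in row 6 total 58, leaving 106 − 58 = 48 for the blank.
The known cells in column 5 total 73, leaving 106 − 73 = 33 for the blank.
The known cells in row 4 total 80, leaving 106 − 80 = 26 for the blank.
The known cells in column 1 total 81, leaving 106 − 81 = 25 for the blank.
The known cells in row 1 total 120, leaving 106 − 120 = -14 for the blank.

k = 48, z = -14, p = 25, b = 26, c = 33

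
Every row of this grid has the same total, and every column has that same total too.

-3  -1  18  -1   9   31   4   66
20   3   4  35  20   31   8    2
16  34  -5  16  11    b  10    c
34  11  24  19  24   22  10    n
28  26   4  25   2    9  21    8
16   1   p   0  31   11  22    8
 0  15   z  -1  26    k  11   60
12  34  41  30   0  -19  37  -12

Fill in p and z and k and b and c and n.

p = 34, z = 3, k = 9, b = 29, c = 12, n = -21

Rows 1 and 2 both sum to 123, so that's the common total.
Row 4: 34 + 11 + 24 + 19 + 24 + 22 + 10 = 144, so its missing entry is 123 − 144 = -21.
Column 8: 66 + 2 − 21 + 8 + 8 + 60 − 12 = 111, so its missing entry is 123 − 111 = 12.
Row 3: 16 + 34 − 5 + 16 + 11 + 10 + 12 = 94, so its missing entry is 123 − 94 = 29.
Column 6: 31 + 31 + 29 + 22 + 9 + 11 − 19 = 114, so its missing entry is 123 − 114 = 9.
Row 7: 0 + 15 − 1 + 26 + 9 + 11 + 60 = 120, so its missing entry is 123 − 120 = 3.
Row 6: 16 + 1 + 0 + 31 + 11 + 22 + 8 = 89, so its missing entry is 123 − 89 = 34.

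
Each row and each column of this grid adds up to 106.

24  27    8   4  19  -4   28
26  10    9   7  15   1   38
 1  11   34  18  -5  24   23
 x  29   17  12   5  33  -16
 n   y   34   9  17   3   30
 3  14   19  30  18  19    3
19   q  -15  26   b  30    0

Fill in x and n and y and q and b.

The known cells in column 5 total 69, leaving 106 − 69 = 37 for the blank.
The known cells in row 7 total 97, leaving 106 − 97 = 9 for the blank.
The known cells in row 4 total 80, leaving 106 − 80 = 26 for the blank.
The known cells in column 1 total 99, leaving 106 − 99 = 7 for the blank.
The known cells in row 5 total 100, leaving 106 − 100 = 6 for the blank.

x = 26, n = 7, y = 6, q = 9, b = 37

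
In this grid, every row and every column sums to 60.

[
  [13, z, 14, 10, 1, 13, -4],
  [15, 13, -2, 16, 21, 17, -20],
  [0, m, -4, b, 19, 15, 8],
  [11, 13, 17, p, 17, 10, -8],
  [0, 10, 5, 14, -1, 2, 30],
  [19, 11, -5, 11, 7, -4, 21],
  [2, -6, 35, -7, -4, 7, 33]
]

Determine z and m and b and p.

Row 1: 13 + 14 + 10 + 1 + 13 − 4 = 47, so its missing entry is 60 − 47 = 13.
Row 4: 11 + 13 + 17 + 17 + 10 − 8 = 60, so its missing entry is 60 − 60 = 0.
Column 4: 10 + 16 + 0 + 14 + 11 − 7 = 44, so its missing entry is 60 − 44 = 16.
Row 3: 0 − 4 + 16 + 19 + 15 + 8 = 54, so its missing entry is 60 − 54 = 6.

z = 13, m = 6, b = 16, p = 0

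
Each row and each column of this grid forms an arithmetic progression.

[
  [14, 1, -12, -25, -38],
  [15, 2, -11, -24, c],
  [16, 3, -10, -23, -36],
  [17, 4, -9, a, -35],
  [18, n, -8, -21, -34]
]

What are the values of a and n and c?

a = -22, n = 5, c = -37

Along each row the entries change by -13 per step; down each column they change by 1.
Row 4: from 17 at column 1, stepping by -13 to column 4 gives -22.
Row 5: from 18 at column 1, stepping by -13 to column 2 gives 5.
Row 2: from 15 at column 1, stepping by -13 to column 5 gives -37.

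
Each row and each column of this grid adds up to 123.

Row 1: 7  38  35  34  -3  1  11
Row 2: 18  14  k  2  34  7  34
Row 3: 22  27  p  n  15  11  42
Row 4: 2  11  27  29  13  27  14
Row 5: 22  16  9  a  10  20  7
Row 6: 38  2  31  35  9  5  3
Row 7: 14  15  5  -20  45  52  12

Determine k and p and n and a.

k = 14, p = 2, n = 4, a = 39

Row 2 has 18 + 14 + 2 + 34 + 7 + 34 = 109; the blank must be 123 − 109 = 14.
Row 5 has 22 + 16 + 9 + 10 + 20 + 7 = 84; the blank must be 123 − 84 = 39.
Column 4 has 34 + 2 + 29 + 39 + 35 − 20 = 119; the blank must be 123 − 119 = 4.
Row 3 has 22 + 27 + 4 + 15 + 11 + 42 = 121; the blank must be 123 − 121 = 2.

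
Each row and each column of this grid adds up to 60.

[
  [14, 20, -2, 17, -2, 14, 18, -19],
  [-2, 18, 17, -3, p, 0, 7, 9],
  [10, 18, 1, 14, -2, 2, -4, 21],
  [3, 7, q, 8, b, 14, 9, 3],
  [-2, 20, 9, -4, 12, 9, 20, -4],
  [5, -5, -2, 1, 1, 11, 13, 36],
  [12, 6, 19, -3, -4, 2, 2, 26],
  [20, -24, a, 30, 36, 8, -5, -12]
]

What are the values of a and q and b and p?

Row 2 has -2 + 18 + 17 − 3 + 0 + 7 + 9 = 46; the blank must be 60 − 46 = 14.
Column 5 has -2 + 14 − 2 + 12 + 1 − 4 + 36 = 55; the blank must be 60 − 55 = 5.
Row 4 has 3 + 7 + 8 + 5 + 14 + 9 + 3 = 49; the blank must be 60 − 49 = 11.
Row 8 has 20 − 24 + 30 + 36 + 8 − 5 − 12 = 53; the blank must be 60 − 53 = 7.

a = 7, q = 11, b = 5, p = 14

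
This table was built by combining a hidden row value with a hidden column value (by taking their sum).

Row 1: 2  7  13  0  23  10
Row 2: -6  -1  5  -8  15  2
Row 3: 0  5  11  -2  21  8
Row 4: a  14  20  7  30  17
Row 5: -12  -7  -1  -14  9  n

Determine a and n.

a = 9, n = -4

The difference between any two rows is the same in every column — this is an addition table with the headers hidden.
Row 4 minus row 1 is 7 − 0 = 7, so its entry in column 1 is 2 + 7 = 9.
Row 5 minus row 1 is -14 − 0 = -14, so its entry in column 6 is 10 + (-14) = -4.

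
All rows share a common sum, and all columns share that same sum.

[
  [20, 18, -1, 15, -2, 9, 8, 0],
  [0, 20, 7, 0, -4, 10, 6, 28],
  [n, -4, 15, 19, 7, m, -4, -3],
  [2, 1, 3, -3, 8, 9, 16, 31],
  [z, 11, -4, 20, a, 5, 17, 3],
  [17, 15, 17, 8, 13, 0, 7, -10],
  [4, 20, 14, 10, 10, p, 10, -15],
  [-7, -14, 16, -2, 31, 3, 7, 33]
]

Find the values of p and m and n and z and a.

Rows 1 and 2 both sum to 67, so that's the common total.
Column 5 has -2 − 4 + 7 + 8 + 13 + 10 + 31 = 63; the blank must be 67 − 63 = 4.
Row 5 has 11 − 4 + 20 + 4 + 5 + 17 + 3 = 56; the blank must be 67 − 56 = 11.
Row 7 has 4 + 20 + 14 + 10 + 10 + 10 − 15 = 53; the blank must be 67 − 53 = 14.
Column 1 has 20 + 0 + 2 + 11 + 17 + 4 − 7 = 47; the blank must be 67 − 47 = 20.
Row 3 has 20 − 4 + 15 + 19 + 7 − 4 − 3 = 50; the blank must be 67 − 50 = 17.

p = 14, m = 17, n = 20, z = 11, a = 4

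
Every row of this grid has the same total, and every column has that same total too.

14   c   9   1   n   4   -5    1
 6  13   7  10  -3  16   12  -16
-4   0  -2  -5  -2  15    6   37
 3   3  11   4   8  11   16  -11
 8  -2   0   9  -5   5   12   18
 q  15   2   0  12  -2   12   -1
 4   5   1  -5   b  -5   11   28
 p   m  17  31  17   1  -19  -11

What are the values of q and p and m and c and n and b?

q = 7, p = 7, m = 2, c = 9, n = 12, b = 6

Rows 2 and 3 both sum to 45, so that's the common total.
Row 7 has 4 + 5 + 1 − 5 − 5 + 11 + 28 = 39; the blank must be 45 − 39 = 6.
Column 5 has -3 − 2 + 8 − 5 + 12 + 6 + 17 = 33; the blank must be 45 − 33 = 12.
Row 1 has 14 + 9 + 1 + 12 + 4 − 5 + 1 = 36; the blank must be 45 − 36 = 9.
Column 2 has 9 + 13 + 0 + 3 − 2 + 15 + 5 = 43; the blank must be 45 − 43 = 2.
Row 8 has 2 + 17 + 31 + 17 + 1 − 19 − 11 = 38; the blank must be 45 − 38 = 7.
Row 6 has 15 + 2 + 0 + 12 − 2 + 12 − 1 = 38; the blank must be 45 − 38 = 7.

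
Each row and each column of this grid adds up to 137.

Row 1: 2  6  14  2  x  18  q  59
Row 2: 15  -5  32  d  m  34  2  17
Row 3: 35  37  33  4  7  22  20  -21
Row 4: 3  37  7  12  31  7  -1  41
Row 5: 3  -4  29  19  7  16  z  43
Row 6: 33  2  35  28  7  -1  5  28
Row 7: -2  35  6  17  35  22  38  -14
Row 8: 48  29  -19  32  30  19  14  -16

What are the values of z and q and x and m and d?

z = 24, q = 35, x = 1, m = 19, d = 23

Row 5: 3 − 4 + 29 + 19 + 7 + 16 + 43 = 113, so its missing entry is 137 − 113 = 24.
Column 7: 2 + 20 − 1 + 24 + 5 + 38 + 14 = 102, so its missing entry is 137 − 102 = 35.
Row 1: 2 + 6 + 14 + 2 + 18 + 35 + 59 = 136, so its missing entry is 137 − 136 = 1.
Column 5: 1 + 7 + 31 + 7 + 7 + 35 + 30 = 118, so its missing entry is 137 − 118 = 19.
Row 2: 15 − 5 + 32 + 19 + 34 + 2 + 17 = 114, so its missing entry is 137 − 114 = 23.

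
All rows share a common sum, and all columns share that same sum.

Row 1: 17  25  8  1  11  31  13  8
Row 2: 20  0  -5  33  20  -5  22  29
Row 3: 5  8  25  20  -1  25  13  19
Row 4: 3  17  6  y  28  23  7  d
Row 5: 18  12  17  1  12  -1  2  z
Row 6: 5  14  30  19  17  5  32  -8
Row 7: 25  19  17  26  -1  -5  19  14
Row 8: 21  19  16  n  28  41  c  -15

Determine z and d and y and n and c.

z = 53, d = 14, y = 16, n = -2, c = 6

Rows 1 and 2 both sum to 114, so that's the common total.
The known cells in column 7 total 108, leaving 114 − 108 = 6 for the blank.
The known cells in row 8 total 116, leaving 114 − 116 = -2 for the blank.
The known cells in column 4 total 98, leaving 114 − 98 = 16 for the blank.
The known cells in row 4 total 100, leaving 114 − 100 = 14 for the blank.
The known cells in row 5 total 61, leaving 114 − 61 = 53 for the blank.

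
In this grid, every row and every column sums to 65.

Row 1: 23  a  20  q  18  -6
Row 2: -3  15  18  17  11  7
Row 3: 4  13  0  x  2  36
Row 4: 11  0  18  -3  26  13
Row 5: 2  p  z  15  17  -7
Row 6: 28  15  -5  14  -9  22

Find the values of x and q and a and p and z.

x = 10, q = 12, a = -2, p = 24, z = 14

Column 3: 20 + 18 + 0 + 18 − 5 = 51, so its missing entry is 65 − 51 = 14.
Row 3: 4 + 13 + 0 + 2 + 36 = 55, so its missing entry is 65 − 55 = 10.
Column 4: 17 + 10 − 3 + 15 + 14 = 53, so its missing entry is 65 − 53 = 12.
Row 1: 23 + 20 + 12 + 18 − 6 = 67, so its missing entry is 65 − 67 = -2.
Row 5: 2 + 14 + 15 + 17 − 7 = 41, so its missing entry is 65 − 41 = 24.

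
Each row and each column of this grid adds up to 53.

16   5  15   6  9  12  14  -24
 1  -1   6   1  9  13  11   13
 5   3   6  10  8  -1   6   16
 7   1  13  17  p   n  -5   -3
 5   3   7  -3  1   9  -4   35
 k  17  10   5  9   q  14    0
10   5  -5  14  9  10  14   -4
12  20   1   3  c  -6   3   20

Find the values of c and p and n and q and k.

c = 0, p = 8, n = 15, q = 1, k = -3

Row 8 has 12 + 20 + 1 + 3 − 6 + 3 + 20 = 53; the blank must be 53 − 53 = 0.
Column 5 has 9 + 9 + 8 + 1 + 9 + 9 + 0 = 45; the blank must be 53 − 45 = 8.
Column 1 has 16 + 1 + 5 + 7 + 5 + 10 + 12 = 56; the blank must be 53 − 56 = -3.
Row 6 has -3 + 17 + 10 + 5 + 9 + 14 + 0 = 52; the blank must be 53 − 52 = 1.
Row 4 has 7 + 1 + 13 + 17 + 8 − 5 − 3 = 38; the blank must be 53 − 38 = 15.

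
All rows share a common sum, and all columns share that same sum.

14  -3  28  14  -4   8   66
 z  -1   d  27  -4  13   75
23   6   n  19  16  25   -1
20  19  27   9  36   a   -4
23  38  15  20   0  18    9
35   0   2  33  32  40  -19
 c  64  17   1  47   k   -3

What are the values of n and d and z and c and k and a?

n = 35, d = -1, z = 14, c = -6, k = 3, a = 16

Rows 1 and 5 both sum to 123, so that's the common total.
The known cells in row 3 total 88, leaving 123 − 88 = 35 for the blank.
The known cells in column 3 total 124, leaving 123 − 124 = -1 for the blank.
The known cells in row 2 total 109, leaving 123 − 109 = 14 for the blank.
The known cells in column 1 total 129, leaving 123 − 129 = -6 for the blank.
The known cells in row 7 total 120, leaving 123 − 120 = 3 for the blank.
The known cells in row 4 total 107, leaving 123 − 107 = 16 for the blank.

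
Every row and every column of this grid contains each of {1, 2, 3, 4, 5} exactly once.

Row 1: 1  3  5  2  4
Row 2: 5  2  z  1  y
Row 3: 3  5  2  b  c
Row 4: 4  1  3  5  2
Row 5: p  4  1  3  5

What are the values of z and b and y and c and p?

For row 5, column 1: row 5 already has {1, 3, 4, 5}; that leaves 2.
For row 2, column 3: column 3 already has {1, 2, 3, 5}; that leaves 4.
Cell (2,5): row 2 already has {1, 2, 4, 5} → 3.
Cell (3,5): column 5 already has {2, 3, 4, 5} → 1.
At (row 3, col 4): row 3 already has {1, 2, 3, 5}, so the value is 4.

z = 4, b = 4, y = 3, c = 1, p = 2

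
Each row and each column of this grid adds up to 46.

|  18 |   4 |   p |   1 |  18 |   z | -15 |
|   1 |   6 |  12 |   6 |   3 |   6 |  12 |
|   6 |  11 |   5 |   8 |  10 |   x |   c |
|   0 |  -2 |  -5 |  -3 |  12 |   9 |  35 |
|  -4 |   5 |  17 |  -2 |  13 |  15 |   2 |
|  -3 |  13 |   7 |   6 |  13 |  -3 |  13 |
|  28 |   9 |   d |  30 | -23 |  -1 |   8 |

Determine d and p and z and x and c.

d = -5, p = 15, z = 5, x = 15, c = -9

Row 7 has 28 + 9 + 30 − 23 − 1 + 8 = 51; the blank must be 46 − 51 = -5.
Column 3 has 12 + 5 − 5 + 17 + 7 − 5 = 31; the blank must be 46 − 31 = 15.
Column 7 has -15 + 12 + 35 + 2 + 13 + 8 = 55; the blank must be 46 − 55 = -9.
Row 1 has 18 + 4 + 15 + 1 + 18 − 15 = 41; the blank must be 46 − 41 = 5.
Row 3 has 6 + 11 + 5 + 8 + 10 − 9 = 31; the blank must be 46 − 31 = 15.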